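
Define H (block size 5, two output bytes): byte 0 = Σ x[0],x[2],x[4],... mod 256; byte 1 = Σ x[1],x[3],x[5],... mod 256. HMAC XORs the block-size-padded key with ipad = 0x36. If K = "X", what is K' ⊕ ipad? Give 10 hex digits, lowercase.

Key "X" = 58 is 1 byte ≤ B = 5; zero-pad to 5 bytes: K' = 58 00 00 00 00.
XOR each byte with 0x36: 58⊕36=6e, 00⊕36=36, 00⊕36=36, 00⊕36=36, 00⊕36=36.

6e36363636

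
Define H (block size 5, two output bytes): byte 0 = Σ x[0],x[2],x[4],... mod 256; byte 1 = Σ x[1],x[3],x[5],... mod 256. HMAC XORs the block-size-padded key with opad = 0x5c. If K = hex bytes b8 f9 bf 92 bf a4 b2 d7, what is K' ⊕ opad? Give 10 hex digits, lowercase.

b45a5c5c5c

Key hex bytes b8 f9 bf 92 bf a4 b2 d7 is 8 bytes > B = 5, so hash it first: H(key) = e8 06, then zero-pad to 5 bytes: K' = e8 06 00 00 00.
XOR each byte with 0x5c: e8⊕5c=b4, 06⊕5c=5a, 00⊕5c=5c, 00⊕5c=5c, 00⊕5c=5c.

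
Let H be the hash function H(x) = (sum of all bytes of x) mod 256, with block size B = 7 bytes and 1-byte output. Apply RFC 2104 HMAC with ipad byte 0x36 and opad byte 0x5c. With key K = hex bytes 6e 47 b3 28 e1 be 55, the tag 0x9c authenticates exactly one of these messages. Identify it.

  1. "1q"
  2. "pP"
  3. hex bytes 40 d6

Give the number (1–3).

3

Key hex bytes 6e 47 b3 28 e1 be 55 is exactly B = 7 bytes: K' = 6e 47 b3 28 e1 be 55.
K' ⊕ ipad = 58 71 85 1e d7 88 63; K' ⊕ opad = 32 1b ef 74 bd e2 09.
m1: inner = H(58 71 85 1e d7 88 63 31 71) = d0; tag = H(32 1b ef 74 bd e2 09 d0) = 28
m2: inner = H(58 71 85 1e d7 88 63 70 50) = ee; tag = H(32 1b ef 74 bd e2 09 ee) = 46
m3: inner = H(58 71 85 1e d7 88 63 40 d6) = 44; tag = H(32 1b ef 74 bd e2 09 44) = 9c ← matches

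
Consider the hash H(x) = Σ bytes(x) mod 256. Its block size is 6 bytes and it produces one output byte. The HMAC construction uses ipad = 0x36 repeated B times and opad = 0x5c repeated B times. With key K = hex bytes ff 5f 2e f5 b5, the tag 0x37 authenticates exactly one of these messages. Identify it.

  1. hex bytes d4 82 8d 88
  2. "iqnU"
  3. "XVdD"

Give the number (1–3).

1

Key hex bytes ff 5f 2e f5 b5 is 5 bytes ≤ B = 6; zero-pad to 6 bytes: K' = ff 5f 2e f5 b5 00.
K' ⊕ ipad = c9 69 18 c3 83 36; K' ⊕ opad = a3 03 72 a9 e9 5c.
m1: inner = H(c9 69 18 c3 83 36 d4 82 8d 88) = 31; tag = H(a3 03 72 a9 e9 5c 31) = 37 ← matches
m2: inner = H(c9 69 18 c3 83 36 69 71 6e 55) = 63; tag = H(a3 03 72 a9 e9 5c 63) = 69
m3: inner = H(c9 69 18 c3 83 36 58 56 64 44) = 1c; tag = H(a3 03 72 a9 e9 5c 1c) = 22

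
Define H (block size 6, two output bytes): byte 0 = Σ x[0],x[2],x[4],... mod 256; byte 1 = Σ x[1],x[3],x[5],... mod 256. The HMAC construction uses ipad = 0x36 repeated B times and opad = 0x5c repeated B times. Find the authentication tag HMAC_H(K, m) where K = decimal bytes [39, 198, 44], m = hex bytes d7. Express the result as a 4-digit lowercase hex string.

7fae

Key decimal bytes [39, 198, 44] = 27 c6 2c is 3 bytes ≤ B = 6; zero-pad to 6 bytes: K' = 27 c6 2c 00 00 00.
K' ⊕ ipad = 11 f0 1a 36 36 36.  K' ⊕ opad = 7b 9a 70 5c 5c 5c.
Inner input = (K'⊕ipad) ∥ m = 11 f0 1a 36 36 36 ∥ d7.
Inner hash: even-index sum = 312 mod 256 = 56; odd-index sum = 348 mod 256 = 92 → 38 5c.
Outer input = (K'⊕opad) ∥ inner = 7b 9a 70 5c 5c 5c ∥ 38 5c.
Outer hash (tag): even-index sum = 383 mod 256 = 127; odd-index sum = 430 mod 256 = 174 → 7f ae.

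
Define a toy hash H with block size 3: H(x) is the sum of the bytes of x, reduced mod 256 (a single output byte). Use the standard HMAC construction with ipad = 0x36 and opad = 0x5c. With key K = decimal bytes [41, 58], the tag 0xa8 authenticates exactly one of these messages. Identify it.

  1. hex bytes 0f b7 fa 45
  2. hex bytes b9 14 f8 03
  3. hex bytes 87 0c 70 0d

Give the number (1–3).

3

Key decimal bytes [41, 58] = 29 3a is 2 bytes ≤ B = 3; zero-pad to 3 bytes: K' = 29 3a 00.
K' ⊕ ipad = 1f 0c 36; K' ⊕ opad = 75 66 5c.
m1: inner = H(1f 0c 36 0f b7 fa 45) = 66; tag = H(75 66 5c 66) = 9d
m2: inner = H(1f 0c 36 b9 14 f8 03) = 29; tag = H(75 66 5c 29) = 60
m3: inner = H(1f 0c 36 87 0c 70 0d) = 71; tag = H(75 66 5c 71) = a8 ← matches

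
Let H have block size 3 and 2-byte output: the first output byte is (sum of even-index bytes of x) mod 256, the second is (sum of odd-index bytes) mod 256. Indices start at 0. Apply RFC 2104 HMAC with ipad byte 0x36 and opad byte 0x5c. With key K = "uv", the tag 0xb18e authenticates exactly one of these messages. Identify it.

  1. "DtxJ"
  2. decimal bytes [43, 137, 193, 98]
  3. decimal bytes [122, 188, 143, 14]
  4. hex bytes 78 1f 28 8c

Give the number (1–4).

Key "uv" = 75 76 is 2 bytes ≤ B = 3; zero-pad to 3 bytes: K' = 75 76 00.
K' ⊕ ipad = 43 40 36; K' ⊕ opad = 29 2a 5c.
m1: inner = H(43 40 36 44 74 78 4a) = 37 fc; tag = H(29 2a 5c 37 fc) = 8161
m2: inner = H(43 40 36 2b 89 c1 62) = 64 2c; tag = H(29 2a 5c 64 2c) = b18e ← matches
m3: inner = H(43 40 36 7a bc 8f 0e) = 43 49; tag = H(29 2a 5c 43 49) = ce6d
m4: inner = H(43 40 36 78 1f 28 8c) = 24 e0; tag = H(29 2a 5c 24 e0) = 654e

2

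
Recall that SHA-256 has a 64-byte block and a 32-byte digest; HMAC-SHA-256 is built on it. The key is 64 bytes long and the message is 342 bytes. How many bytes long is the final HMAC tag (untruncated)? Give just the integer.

32

The tag is one SHA-256 digest: 32 bytes.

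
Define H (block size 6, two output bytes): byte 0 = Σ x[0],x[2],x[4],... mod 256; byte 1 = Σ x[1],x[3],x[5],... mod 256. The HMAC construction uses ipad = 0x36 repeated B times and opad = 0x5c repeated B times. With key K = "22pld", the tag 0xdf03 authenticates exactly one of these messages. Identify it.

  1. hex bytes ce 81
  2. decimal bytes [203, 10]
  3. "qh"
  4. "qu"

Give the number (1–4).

Key "22pld" = 32 32 70 6c 64 is 5 bytes ≤ B = 6; zero-pad to 6 bytes: K' = 32 32 70 6c 64 00.
K' ⊕ ipad = 04 04 46 5a 52 36; K' ⊕ opad = 6e 6e 2c 30 38 5c.
m1: inner = H(04 04 46 5a 52 36 ce 81) = 6a 15; tag = H(6e 6e 2c 30 38 5c 6a 15) = 3c0f
m2: inner = H(04 04 46 5a 52 36 cb 0a) = 67 9e; tag = H(6e 6e 2c 30 38 5c 67 9e) = 3998
m3: inner = H(04 04 46 5a 52 36 71 68) = 0d fc; tag = H(6e 6e 2c 30 38 5c 0d fc) = dff6
m4: inner = H(04 04 46 5a 52 36 71 75) = 0d 09; tag = H(6e 6e 2c 30 38 5c 0d 09) = df03 ← matches

4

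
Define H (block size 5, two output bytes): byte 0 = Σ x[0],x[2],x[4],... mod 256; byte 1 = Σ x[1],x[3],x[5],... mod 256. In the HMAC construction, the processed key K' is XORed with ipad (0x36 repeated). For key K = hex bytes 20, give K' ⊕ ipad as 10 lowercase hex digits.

Key hex bytes 20 is 1 byte ≤ B = 5; zero-pad to 5 bytes: K' = 20 00 00 00 00.
XOR each byte with 0x36: 20⊕36=16, 00⊕36=36, 00⊕36=36, 00⊕36=36, 00⊕36=36.

1636363636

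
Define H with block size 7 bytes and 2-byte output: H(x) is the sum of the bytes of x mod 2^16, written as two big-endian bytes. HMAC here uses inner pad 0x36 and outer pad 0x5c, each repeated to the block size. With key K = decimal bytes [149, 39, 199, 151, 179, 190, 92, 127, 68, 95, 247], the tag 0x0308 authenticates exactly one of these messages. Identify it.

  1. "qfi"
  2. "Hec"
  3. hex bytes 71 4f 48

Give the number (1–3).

Key decimal bytes [149, 39, 199, 151, 179, 190, 92, 127, 68, 95, 247] = 95 27 c7 97 b3 be 5c 7f 44 5f f7 is 11 bytes > B = 7, so hash it first: H(key) = 06 00, then zero-pad to 7 bytes: K' = 06 00 00 00 00 00 00.
K' ⊕ ipad = 30 36 36 36 36 36 36; K' ⊕ opad = 5a 5c 5c 5c 5c 5c 5c.
m1: inner = H(30 36 36 36 36 36 36 71 66 69) = 02 b4; tag = H(5a 5c 5c 5c 5c 5c 5c 02 b4) = 0338
m2: inner = H(30 36 36 36 36 36 36 48 65 63) = 02 84; tag = H(5a 5c 5c 5c 5c 5c 5c 02 84) = 0308 ← matches
m3: inner = H(30 36 36 36 36 36 36 71 4f 48) = 02 7c; tag = H(5a 5c 5c 5c 5c 5c 5c 02 7c) = 0300

2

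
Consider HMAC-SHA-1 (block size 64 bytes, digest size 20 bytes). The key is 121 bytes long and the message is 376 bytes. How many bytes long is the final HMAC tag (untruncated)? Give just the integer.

20

The tag is one SHA-1 digest: 20 bytes.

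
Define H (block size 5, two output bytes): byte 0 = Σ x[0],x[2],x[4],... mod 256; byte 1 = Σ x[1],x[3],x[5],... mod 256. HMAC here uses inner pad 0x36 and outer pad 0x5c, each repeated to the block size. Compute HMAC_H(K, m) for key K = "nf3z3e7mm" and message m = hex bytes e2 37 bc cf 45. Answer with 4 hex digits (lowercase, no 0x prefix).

Key "nf3z3e7mm" = 6e 66 33 7a 33 65 37 6d 6d is 9 bytes > B = 5, so hash it first: H(key) = 78 b2, then zero-pad to 5 bytes: K' = 78 b2 00 00 00.
K' ⊕ ipad = 4e 84 36 36 36.  K' ⊕ opad = 24 ee 5c 5c 5c.
Inner input = (K'⊕ipad) ∥ m = 4e 84 36 36 36 ∥ e2 37 bc cf 45.
Inner hash: even-index sum = 448 mod 256 = 192; odd-index sum = 669 mod 256 = 157 → c0 9d.
Outer input = (K'⊕opad) ∥ inner = 24 ee 5c 5c 5c ∥ c0 9d.
Outer hash (tag): even-index sum = 377 mod 256 = 121; odd-index sum = 522 mod 256 = 10 → 79 0a.

790a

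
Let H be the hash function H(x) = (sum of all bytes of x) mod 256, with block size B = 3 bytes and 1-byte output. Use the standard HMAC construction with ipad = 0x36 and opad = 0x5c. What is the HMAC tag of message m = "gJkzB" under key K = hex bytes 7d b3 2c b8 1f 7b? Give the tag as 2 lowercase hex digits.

86

Key hex bytes 7d b3 2c b8 1f 7b is 6 bytes > B = 3, so hash it first: H(key) = ae, then zero-pad to 3 bytes: K' = ae 00 00.
K' ⊕ ipad = 98 36 36.  K' ⊕ opad = f2 5c 5c.
Inner input = (K'⊕ipad) ∥ m = 98 36 36 ∥ 67 4a 6b 7a 42.
Inner hash: sum = 152+54+54+103+74+107+122+66 = 732; mod 256 = 220 → dc.
Outer input = (K'⊕opad) ∥ inner = f2 5c 5c ∥ dc.
Outer hash (tag): sum = 242+92+92+220 = 646; mod 256 = 134 → 86.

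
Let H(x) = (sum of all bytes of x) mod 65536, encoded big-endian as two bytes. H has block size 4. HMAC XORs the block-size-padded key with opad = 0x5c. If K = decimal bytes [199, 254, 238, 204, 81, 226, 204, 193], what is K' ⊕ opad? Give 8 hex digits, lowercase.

5a635c5c

Key decimal bytes [199, 254, 238, 204, 81, 226, 204, 193] = c7 fe ee cc 51 e2 cc c1 is 8 bytes > B = 4, so hash it first: H(key) = 06 3f, then zero-pad to 4 bytes: K' = 06 3f 00 00.
XOR each byte with 0x5c: 06⊕5c=5a, 3f⊕5c=63, 00⊕5c=5c, 00⊕5c=5c.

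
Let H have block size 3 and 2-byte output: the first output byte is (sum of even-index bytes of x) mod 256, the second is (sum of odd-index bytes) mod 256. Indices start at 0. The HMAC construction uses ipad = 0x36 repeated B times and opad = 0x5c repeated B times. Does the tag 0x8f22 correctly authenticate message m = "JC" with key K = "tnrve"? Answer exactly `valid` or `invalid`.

Key "tnrve" = 74 6e 72 76 65 is 5 bytes > B = 3, so hash it first: H(key) = 4b e4, then zero-pad to 3 bytes: K' = 4b e4 00.
K' ⊕ ipad = 7d d2 36; K' ⊕ opad = 17 b8 5c.
Inner hash: even-index sum = 246 mod 256 = 246; odd-index sum = 284 mod 256 = 28 → f6 1c.
Outer hash (recomputed tag): even-index sum = 143 mod 256 = 143; odd-index sum = 430 mod 256 = 174 → 8f ae.
Recomputed tag = 8fae; claimed = 8f22 → mismatch.

invalid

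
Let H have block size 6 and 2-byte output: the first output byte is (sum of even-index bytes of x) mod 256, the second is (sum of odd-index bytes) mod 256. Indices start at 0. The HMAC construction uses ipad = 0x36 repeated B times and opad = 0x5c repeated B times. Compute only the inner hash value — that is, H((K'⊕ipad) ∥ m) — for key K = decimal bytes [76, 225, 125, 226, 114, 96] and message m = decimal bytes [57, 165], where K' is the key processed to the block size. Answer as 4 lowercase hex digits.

42a6

Key decimal bytes [76, 225, 125, 226, 114, 96] = 4c e1 7d e2 72 60 is exactly B = 6 bytes: K' = 4c e1 7d e2 72 60.
K' ⊕ ipad = 7a d7 4b d4 44 56.
Inner input = 7a d7 4b d4 44 56 ∥ 39 a5.
Inner hash: even-index sum = 322 mod 256 = 66; odd-index sum = 678 mod 256 = 166 → 42 a6.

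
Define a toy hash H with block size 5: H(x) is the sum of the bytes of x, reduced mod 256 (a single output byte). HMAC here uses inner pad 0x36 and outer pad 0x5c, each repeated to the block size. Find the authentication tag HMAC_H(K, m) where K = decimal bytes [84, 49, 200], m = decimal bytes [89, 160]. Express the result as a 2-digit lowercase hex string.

8d

Key decimal bytes [84, 49, 200] = 54 31 c8 is 3 bytes ≤ B = 5; zero-pad to 5 bytes: K' = 54 31 c8 00 00.
K' ⊕ ipad = 62 07 fe 36 36.  K' ⊕ opad = 08 6d 94 5c 5c.
Inner input = (K'⊕ipad) ∥ m = 62 07 fe 36 36 ∥ 59 a0.
Inner hash: sum = 98+7+254+54+54+89+160 = 716; mod 256 = 204 → cc.
Outer input = (K'⊕opad) ∥ inner = 08 6d 94 5c 5c ∥ cc.
Outer hash (tag): sum = 8+109+148+92+92+204 = 653; mod 256 = 141 → 8d.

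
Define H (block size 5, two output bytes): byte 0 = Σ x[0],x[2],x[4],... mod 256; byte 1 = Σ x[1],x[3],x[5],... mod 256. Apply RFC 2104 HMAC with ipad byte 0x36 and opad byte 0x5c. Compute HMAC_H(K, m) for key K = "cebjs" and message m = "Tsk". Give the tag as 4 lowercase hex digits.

1ad0

Key "cebjs" = 63 65 62 6a 73 is exactly B = 5 bytes: K' = 63 65 62 6a 73.
K' ⊕ ipad = 55 53 54 5c 45.  K' ⊕ opad = 3f 39 3e 36 2f.
Inner input = (K'⊕ipad) ∥ m = 55 53 54 5c 45 ∥ 54 73 6b.
Inner hash: even-index sum = 353 mod 256 = 97; odd-index sum = 366 mod 256 = 110 → 61 6e.
Outer input = (K'⊕opad) ∥ inner = 3f 39 3e 36 2f ∥ 61 6e.
Outer hash (tag): even-index sum = 282 mod 256 = 26; odd-index sum = 208 mod 256 = 208 → 1a d0.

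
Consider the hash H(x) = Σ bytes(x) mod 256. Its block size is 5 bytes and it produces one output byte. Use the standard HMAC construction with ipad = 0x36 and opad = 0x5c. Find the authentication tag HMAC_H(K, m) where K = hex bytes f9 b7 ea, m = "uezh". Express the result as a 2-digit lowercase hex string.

Key hex bytes f9 b7 ea is 3 bytes ≤ B = 5; zero-pad to 5 bytes: K' = f9 b7 ea 00 00.
K' ⊕ ipad = cf 81 dc 36 36.  K' ⊕ opad = a5 eb b6 5c 5c.
Inner input = (K'⊕ipad) ∥ m = cf 81 dc 36 36 ∥ 75 65 7a 68.
Inner hash: sum = 207+129+220+54+54+117+101+122+104 = 1108; mod 256 = 84 → 54.
Outer input = (K'⊕opad) ∥ inner = a5 eb b6 5c 5c ∥ 54.
Outer hash (tag): sum = 165+235+182+92+92+84 = 850; mod 256 = 82 → 52.

52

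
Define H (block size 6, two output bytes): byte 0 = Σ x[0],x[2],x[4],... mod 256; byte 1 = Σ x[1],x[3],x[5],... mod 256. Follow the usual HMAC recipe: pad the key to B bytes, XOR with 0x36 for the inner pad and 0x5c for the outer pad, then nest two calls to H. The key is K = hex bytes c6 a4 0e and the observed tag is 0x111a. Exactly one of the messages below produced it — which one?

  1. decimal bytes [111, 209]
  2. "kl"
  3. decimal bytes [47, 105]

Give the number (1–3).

2

Key hex bytes c6 a4 0e is 3 bytes ≤ B = 6; zero-pad to 6 bytes: K' = c6 a4 0e 00 00 00.
K' ⊕ ipad = f0 92 38 36 36 36; K' ⊕ opad = 9a f8 52 5c 5c 5c.
m1: inner = H(f0 92 38 36 36 36 6f d1) = cd cf; tag = H(9a f8 52 5c 5c 5c cd cf) = 157f
m2: inner = H(f0 92 38 36 36 36 6b 6c) = c9 6a; tag = H(9a f8 52 5c 5c 5c c9 6a) = 111a ← matches
m3: inner = H(f0 92 38 36 36 36 2f 69) = 8d 67; tag = H(9a f8 52 5c 5c 5c 8d 67) = d517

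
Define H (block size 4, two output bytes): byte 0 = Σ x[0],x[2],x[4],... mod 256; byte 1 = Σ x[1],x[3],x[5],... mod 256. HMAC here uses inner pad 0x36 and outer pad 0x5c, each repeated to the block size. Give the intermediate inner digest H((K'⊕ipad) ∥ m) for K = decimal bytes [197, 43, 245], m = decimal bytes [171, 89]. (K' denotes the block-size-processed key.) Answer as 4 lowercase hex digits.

61ac

Key decimal bytes [197, 43, 245] = c5 2b f5 is 3 bytes ≤ B = 4; zero-pad to 4 bytes: K' = c5 2b f5 00.
K' ⊕ ipad = f3 1d c3 36.
Inner input = f3 1d c3 36 ∥ ab 59.
Inner hash: even-index sum = 609 mod 256 = 97; odd-index sum = 172 mod 256 = 172 → 61 ac.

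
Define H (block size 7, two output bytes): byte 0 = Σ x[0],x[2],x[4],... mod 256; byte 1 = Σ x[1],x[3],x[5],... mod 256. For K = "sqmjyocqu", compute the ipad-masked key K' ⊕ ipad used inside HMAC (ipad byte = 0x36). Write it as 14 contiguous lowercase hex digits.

078d3636363636

Key "sqmjyocqu" = 73 71 6d 6a 79 6f 63 71 75 is 9 bytes > B = 7, so hash it first: H(key) = 31 bb, then zero-pad to 7 bytes: K' = 31 bb 00 00 00 00 00.
XOR each byte with 0x36: 31⊕36=07, bb⊕36=8d, 00⊕36=36, 00⊕36=36, 00⊕36=36, 00⊕36=36, 00⊕36=36.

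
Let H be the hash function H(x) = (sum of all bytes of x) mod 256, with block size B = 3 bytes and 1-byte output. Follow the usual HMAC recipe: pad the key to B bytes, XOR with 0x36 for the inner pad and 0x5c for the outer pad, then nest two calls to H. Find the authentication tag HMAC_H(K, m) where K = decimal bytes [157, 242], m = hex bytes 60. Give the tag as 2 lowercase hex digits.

d0

Key decimal bytes [157, 242] = 9d f2 is 2 bytes ≤ B = 3; zero-pad to 3 bytes: K' = 9d f2 00.
K' ⊕ ipad = ab c4 36.  K' ⊕ opad = c1 ae 5c.
Inner input = (K'⊕ipad) ∥ m = ab c4 36 ∥ 60.
Inner hash: sum = 171+196+54+96 = 517; mod 256 = 5 → 05.
Outer input = (K'⊕opad) ∥ inner = c1 ae 5c ∥ 05.
Outer hash (tag): sum = 193+174+92+5 = 464; mod 256 = 208 → d0.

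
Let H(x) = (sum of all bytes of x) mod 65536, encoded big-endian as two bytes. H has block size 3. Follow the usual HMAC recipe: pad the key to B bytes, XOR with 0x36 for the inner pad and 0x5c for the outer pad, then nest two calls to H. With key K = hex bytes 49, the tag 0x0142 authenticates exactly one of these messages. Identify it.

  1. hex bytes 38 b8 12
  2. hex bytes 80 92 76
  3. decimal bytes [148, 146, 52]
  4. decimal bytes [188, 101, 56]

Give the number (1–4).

Key hex bytes 49 is 1 byte ≤ B = 3; zero-pad to 3 bytes: K' = 49 00 00.
K' ⊕ ipad = 7f 36 36; K' ⊕ opad = 15 5c 5c.
m1: inner = H(7f 36 36 38 b8 12) = 01 ed; tag = H(15 5c 5c 01 ed) = 01bb
m2: inner = H(7f 36 36 80 92 76) = 02 73; tag = H(15 5c 5c 02 73) = 0142 ← matches
m3: inner = H(7f 36 36 94 92 34) = 02 45; tag = H(15 5c 5c 02 45) = 0114
m4: inner = H(7f 36 36 bc 65 38) = 02 44; tag = H(15 5c 5c 02 44) = 0113

2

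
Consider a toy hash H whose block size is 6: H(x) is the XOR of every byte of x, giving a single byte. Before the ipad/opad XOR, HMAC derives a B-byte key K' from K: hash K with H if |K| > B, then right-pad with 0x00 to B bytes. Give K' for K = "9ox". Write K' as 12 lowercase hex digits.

396f78000000

Key "9ox" = 39 6f 78 is 3 bytes ≤ B = 6; zero-pad to 6 bytes: K' = 39 6f 78 00 00 00.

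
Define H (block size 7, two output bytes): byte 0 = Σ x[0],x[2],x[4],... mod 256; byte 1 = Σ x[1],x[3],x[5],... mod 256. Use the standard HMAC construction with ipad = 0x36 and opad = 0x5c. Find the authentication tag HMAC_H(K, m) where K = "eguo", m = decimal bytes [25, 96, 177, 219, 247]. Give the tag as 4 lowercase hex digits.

bb07

Key "eguo" = 65 67 75 6f is 4 bytes ≤ B = 7; zero-pad to 7 bytes: K' = 65 67 75 6f 00 00 00.
K' ⊕ ipad = 53 51 43 59 36 36 36.  K' ⊕ opad = 39 3b 29 33 5c 5c 5c.
Inner input = (K'⊕ipad) ∥ m = 53 51 43 59 36 36 36 ∥ 19 60 b1 db f7.
Inner hash: even-index sum = 573 mod 256 = 61; odd-index sum = 673 mod 256 = 161 → 3d a1.
Outer input = (K'⊕opad) ∥ inner = 39 3b 29 33 5c 5c 5c ∥ 3d a1.
Outer hash (tag): even-index sum = 443 mod 256 = 187; odd-index sum = 263 mod 256 = 7 → bb 07.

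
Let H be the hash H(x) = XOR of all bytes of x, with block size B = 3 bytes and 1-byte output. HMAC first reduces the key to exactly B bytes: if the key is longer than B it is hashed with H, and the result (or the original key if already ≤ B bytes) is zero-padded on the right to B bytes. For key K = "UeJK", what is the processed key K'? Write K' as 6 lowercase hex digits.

|K| = 4 > B = 3, so first hash the key.
H(K): XOR 55⊕65⊕4a⊕4b = 31.
Zero-pad H(K) = 31 to 3 bytes: K' = 31 00 00.

310000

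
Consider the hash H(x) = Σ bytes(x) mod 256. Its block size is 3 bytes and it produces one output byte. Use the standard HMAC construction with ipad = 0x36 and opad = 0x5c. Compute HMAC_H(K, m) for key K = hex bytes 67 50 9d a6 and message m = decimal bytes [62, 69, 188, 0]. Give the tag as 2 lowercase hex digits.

Key hex bytes 67 50 9d a6 is 4 bytes > B = 3, so hash it first: H(key) = fa, then zero-pad to 3 bytes: K' = fa 00 00.
K' ⊕ ipad = cc 36 36.  K' ⊕ opad = a6 5c 5c.
Inner input = (K'⊕ipad) ∥ m = cc 36 36 ∥ 3e 45 bc 00.
Inner hash: sum = 204+54+54+62+69+188+0 = 631; mod 256 = 119 → 77.
Outer input = (K'⊕opad) ∥ inner = a6 5c 5c ∥ 77.
Outer hash (tag): sum = 166+92+92+119 = 469; mod 256 = 213 → d5.

d5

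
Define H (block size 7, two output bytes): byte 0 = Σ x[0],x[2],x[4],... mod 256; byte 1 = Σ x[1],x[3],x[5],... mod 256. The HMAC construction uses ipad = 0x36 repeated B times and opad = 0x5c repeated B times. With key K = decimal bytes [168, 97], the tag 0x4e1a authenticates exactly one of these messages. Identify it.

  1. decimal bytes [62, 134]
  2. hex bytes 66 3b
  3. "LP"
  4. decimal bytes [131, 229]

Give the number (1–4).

4

Key decimal bytes [168, 97] = a8 61 is 2 bytes ≤ B = 7; zero-pad to 7 bytes: K' = a8 61 00 00 00 00 00.
K' ⊕ ipad = 9e 57 36 36 36 36 36; K' ⊕ opad = f4 3d 5c 5c 5c 5c 5c.
m1: inner = H(9e 57 36 36 36 36 36 3e 86) = c6 01; tag = H(f4 3d 5c 5c 5c 5c 5c c6 01) = 09bb
m2: inner = H(9e 57 36 36 36 36 36 66 3b) = 7b 29; tag = H(f4 3d 5c 5c 5c 5c 5c 7b 29) = 3170
m3: inner = H(9e 57 36 36 36 36 36 4c 50) = 90 0f; tag = H(f4 3d 5c 5c 5c 5c 5c 90 0f) = 1785
m4: inner = H(9e 57 36 36 36 36 36 83 e5) = 25 46; tag = H(f4 3d 5c 5c 5c 5c 5c 25 46) = 4e1a ← matches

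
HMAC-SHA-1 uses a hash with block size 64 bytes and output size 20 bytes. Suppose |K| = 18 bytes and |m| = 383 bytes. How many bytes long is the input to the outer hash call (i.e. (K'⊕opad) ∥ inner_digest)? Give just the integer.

Key is 18 ≤ 64 bytes, zero-padded: |K'| = 64.
Outer input = (K'⊕opad) ∥ H(inner) → 64 + 20 = 84 bytes.

84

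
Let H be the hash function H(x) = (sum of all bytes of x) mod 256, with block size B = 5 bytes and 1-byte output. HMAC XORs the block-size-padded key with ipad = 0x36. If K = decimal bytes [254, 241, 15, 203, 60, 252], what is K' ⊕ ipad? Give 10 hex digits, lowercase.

Key decimal bytes [254, 241, 15, 203, 60, 252] = fe f1 0f cb 3c fc is 6 bytes > B = 5, so hash it first: H(key) = 01, then zero-pad to 5 bytes: K' = 01 00 00 00 00.
XOR each byte with 0x36: 01⊕36=37, 00⊕36=36, 00⊕36=36, 00⊕36=36, 00⊕36=36.

3736363636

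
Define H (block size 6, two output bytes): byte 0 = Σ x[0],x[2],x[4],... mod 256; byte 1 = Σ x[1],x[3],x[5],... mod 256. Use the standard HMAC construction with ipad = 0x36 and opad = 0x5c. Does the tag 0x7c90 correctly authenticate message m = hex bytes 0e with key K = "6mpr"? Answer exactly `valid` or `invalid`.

Key "6mpr" = 36 6d 70 72 is 4 bytes ≤ B = 6; zero-pad to 6 bytes: K' = 36 6d 70 72 00 00.
K' ⊕ ipad = 00 5b 46 44 36 36; K' ⊕ opad = 6a 31 2c 2e 5c 5c.
Inner hash: even-index sum = 138 mod 256 = 138; odd-index sum = 213 mod 256 = 213 → 8a d5.
Outer hash (recomputed tag): even-index sum = 380 mod 256 = 124; odd-index sum = 400 mod 256 = 144 → 7c 90.
Recomputed tag = 7c90; claimed = 7c90 → match.

valid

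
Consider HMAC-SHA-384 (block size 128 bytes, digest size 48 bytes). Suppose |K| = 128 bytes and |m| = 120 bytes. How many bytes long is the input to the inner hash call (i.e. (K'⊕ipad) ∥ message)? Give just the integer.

248

Key is 128 ≤ 128 bytes, zero-padded: |K'| = 128.
Inner input = (K'⊕ipad) ∥ m → 128 + 120 = 248 bytes.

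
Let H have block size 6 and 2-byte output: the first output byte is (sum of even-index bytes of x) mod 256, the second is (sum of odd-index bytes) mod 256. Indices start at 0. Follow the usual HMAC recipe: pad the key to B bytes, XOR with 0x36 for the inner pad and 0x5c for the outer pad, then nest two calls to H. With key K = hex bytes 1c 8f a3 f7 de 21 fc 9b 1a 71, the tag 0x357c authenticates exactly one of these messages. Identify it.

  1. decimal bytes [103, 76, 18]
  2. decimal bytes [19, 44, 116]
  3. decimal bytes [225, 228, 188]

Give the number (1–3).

3

Key hex bytes 1c 8f a3 f7 de 21 fc 9b 1a 71 is 10 bytes > B = 6, so hash it first: H(key) = b3 b3, then zero-pad to 6 bytes: K' = b3 b3 00 00 00 00.
K' ⊕ ipad = 85 85 36 36 36 36; K' ⊕ opad = ef ef 5c 5c 5c 5c.
m1: inner = H(85 85 36 36 36 36 67 4c 12) = 6a 3d; tag = H(ef ef 5c 5c 5c 5c 6a 3d) = 11e4
m2: inner = H(85 85 36 36 36 36 13 2c 74) = 78 1d; tag = H(ef ef 5c 5c 5c 5c 78 1d) = 1fc4
m3: inner = H(85 85 36 36 36 36 e1 e4 bc) = 8e d5; tag = H(ef ef 5c 5c 5c 5c 8e d5) = 357c ← matches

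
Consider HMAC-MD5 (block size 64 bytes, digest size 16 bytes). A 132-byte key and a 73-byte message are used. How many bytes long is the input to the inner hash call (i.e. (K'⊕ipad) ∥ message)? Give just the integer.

137

Key is 132 > 64 bytes, so it is hashed to 16 bytes then zero-padded to 64: |K'| = 64.
Inner input = (K'⊕ipad) ∥ m → 64 + 73 = 137 bytes.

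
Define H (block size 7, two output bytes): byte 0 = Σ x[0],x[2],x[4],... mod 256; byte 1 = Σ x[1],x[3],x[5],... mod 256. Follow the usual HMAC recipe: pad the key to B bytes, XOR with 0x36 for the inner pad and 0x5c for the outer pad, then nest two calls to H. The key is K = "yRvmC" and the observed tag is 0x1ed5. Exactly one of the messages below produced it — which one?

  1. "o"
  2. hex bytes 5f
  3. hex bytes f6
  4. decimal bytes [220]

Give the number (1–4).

2

Key "yRvmC" = 79 52 76 6d 43 is 5 bytes ≤ B = 7; zero-pad to 7 bytes: K' = 79 52 76 6d 43 00 00.
K' ⊕ ipad = 4f 64 40 5b 75 36 36; K' ⊕ opad = 25 0e 2a 31 1f 5c 5c.
m1: inner = H(4f 64 40 5b 75 36 36 6f) = 3a 64; tag = H(25 0e 2a 31 1f 5c 5c 3a 64) = 2ed5
m2: inner = H(4f 64 40 5b 75 36 36 5f) = 3a 54; tag = H(25 0e 2a 31 1f 5c 5c 3a 54) = 1ed5 ← matches
m3: inner = H(4f 64 40 5b 75 36 36 f6) = 3a eb; tag = H(25 0e 2a 31 1f 5c 5c 3a eb) = b5d5
m4: inner = H(4f 64 40 5b 75 36 36 dc) = 3a d1; tag = H(25 0e 2a 31 1f 5c 5c 3a d1) = 9bd5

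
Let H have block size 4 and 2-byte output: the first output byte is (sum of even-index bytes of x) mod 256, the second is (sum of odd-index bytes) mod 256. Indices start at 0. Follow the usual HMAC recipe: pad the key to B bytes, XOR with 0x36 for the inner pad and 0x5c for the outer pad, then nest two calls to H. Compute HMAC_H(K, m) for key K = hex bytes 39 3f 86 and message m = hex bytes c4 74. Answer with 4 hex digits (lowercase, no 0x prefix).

c272

Key hex bytes 39 3f 86 is 3 bytes ≤ B = 4; zero-pad to 4 bytes: K' = 39 3f 86 00.
K' ⊕ ipad = 0f 09 b0 36.  K' ⊕ opad = 65 63 da 5c.
Inner input = (K'⊕ipad) ∥ m = 0f 09 b0 36 ∥ c4 74.
Inner hash: even-index sum = 387 mod 256 = 131; odd-index sum = 179 mod 256 = 179 → 83 b3.
Outer input = (K'⊕opad) ∥ inner = 65 63 da 5c ∥ 83 b3.
Outer hash (tag): even-index sum = 450 mod 256 = 194; odd-index sum = 370 mod 256 = 114 → c2 72.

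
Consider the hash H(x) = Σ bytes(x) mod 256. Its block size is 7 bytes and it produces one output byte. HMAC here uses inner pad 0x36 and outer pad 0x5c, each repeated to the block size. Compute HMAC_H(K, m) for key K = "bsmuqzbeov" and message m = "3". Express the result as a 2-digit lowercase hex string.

Key "bsmuqzbeov" = 62 73 6d 75 71 7a 62 65 6f 76 is 10 bytes > B = 7, so hash it first: H(key) = 4e, then zero-pad to 7 bytes: K' = 4e 00 00 00 00 00 00.
K' ⊕ ipad = 78 36 36 36 36 36 36.  K' ⊕ opad = 12 5c 5c 5c 5c 5c 5c.
Inner input = (K'⊕ipad) ∥ m = 78 36 36 36 36 36 36 ∥ 33.
Inner hash: sum = 120+54+54+54+54+54+54+51 = 495; mod 256 = 239 → ef.
Outer input = (K'⊕opad) ∥ inner = 12 5c 5c 5c 5c 5c 5c ∥ ef.
Outer hash (tag): sum = 18+92+92+92+92+92+92+239 = 809; mod 256 = 41 → 29.

29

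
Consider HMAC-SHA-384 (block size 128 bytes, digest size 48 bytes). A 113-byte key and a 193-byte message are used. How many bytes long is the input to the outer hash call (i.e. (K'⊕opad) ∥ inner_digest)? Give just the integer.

Key is 113 ≤ 128 bytes, zero-padded: |K'| = 128.
Outer input = (K'⊕opad) ∥ H(inner) → 128 + 48 = 176 bytes.

176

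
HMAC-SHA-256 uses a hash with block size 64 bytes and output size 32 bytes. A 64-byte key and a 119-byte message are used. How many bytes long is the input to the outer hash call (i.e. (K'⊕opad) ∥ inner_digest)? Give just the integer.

96

Key is 64 ≤ 64 bytes, zero-padded: |K'| = 64.
Outer input = (K'⊕opad) ∥ H(inner) → 64 + 32 = 96 bytes.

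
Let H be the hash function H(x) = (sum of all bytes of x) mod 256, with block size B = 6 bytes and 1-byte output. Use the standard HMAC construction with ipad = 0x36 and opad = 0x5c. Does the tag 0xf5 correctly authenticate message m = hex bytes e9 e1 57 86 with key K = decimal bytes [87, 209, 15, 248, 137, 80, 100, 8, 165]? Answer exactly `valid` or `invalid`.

valid

Key decimal bytes [87, 209, 15, 248, 137, 80, 100, 8, 165] = 57 d1 0f f8 89 50 64 08 a5 is 9 bytes > B = 6, so hash it first: H(key) = 19, then zero-pad to 6 bytes: K' = 19 00 00 00 00 00.
K' ⊕ ipad = 2f 36 36 36 36 36; K' ⊕ opad = 45 5c 5c 5c 5c 5c.
Inner hash: sum = 47+54+54+54+54+54+233+225+87+134 = 996; mod 256 = 228 → e4.
Outer hash (recomputed tag): sum = 69+92+92+92+92+92+228 = 757; mod 256 = 245 → f5.
Recomputed tag = f5; claimed = f5 → match.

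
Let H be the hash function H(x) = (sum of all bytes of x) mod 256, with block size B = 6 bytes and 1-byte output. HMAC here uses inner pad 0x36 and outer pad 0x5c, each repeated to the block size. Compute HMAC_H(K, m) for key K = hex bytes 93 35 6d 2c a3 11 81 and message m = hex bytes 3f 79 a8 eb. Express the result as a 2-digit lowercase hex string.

Key hex bytes 93 35 6d 2c a3 11 81 is 7 bytes > B = 6, so hash it first: H(key) = 96, then zero-pad to 6 bytes: K' = 96 00 00 00 00 00.
K' ⊕ ipad = a0 36 36 36 36 36.  K' ⊕ opad = ca 5c 5c 5c 5c 5c.
Inner input = (K'⊕ipad) ∥ m = a0 36 36 36 36 36 ∥ 3f 79 a8 eb.
Inner hash: sum = 160+54+54+54+54+54+63+121+168+235 = 1017; mod 256 = 249 → f9.
Outer input = (K'⊕opad) ∥ inner = ca 5c 5c 5c 5c 5c ∥ f9.
Outer hash (tag): sum = 202+92+92+92+92+92+249 = 911; mod 256 = 143 → 8f.

8f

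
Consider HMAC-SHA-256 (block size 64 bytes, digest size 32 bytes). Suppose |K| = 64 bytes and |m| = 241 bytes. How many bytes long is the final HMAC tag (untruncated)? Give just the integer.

32

The tag is one SHA-256 digest: 32 bytes.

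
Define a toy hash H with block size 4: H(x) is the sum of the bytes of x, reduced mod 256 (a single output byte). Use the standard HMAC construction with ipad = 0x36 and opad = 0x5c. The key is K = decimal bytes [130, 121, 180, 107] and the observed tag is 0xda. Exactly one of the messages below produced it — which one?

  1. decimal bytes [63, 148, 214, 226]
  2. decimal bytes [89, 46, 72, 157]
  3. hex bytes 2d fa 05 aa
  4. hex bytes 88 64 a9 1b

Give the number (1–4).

Key decimal bytes [130, 121, 180, 107] = 82 79 b4 6b is exactly B = 4 bytes: K' = 82 79 b4 6b.
K' ⊕ ipad = b4 4f 82 5d; K' ⊕ opad = de 25 e8 37.
m1: inner = H(b4 4f 82 5d 3f 94 d6 e2) = 6d; tag = H(de 25 e8 37 6d) = 8f
m2: inner = H(b4 4f 82 5d 59 2e 48 9d) = 4e; tag = H(de 25 e8 37 4e) = 70
m3: inner = H(b4 4f 82 5d 2d fa 05 aa) = b8; tag = H(de 25 e8 37 b8) = da ← matches
m4: inner = H(b4 4f 82 5d 88 64 a9 1b) = 92; tag = H(de 25 e8 37 92) = b4

3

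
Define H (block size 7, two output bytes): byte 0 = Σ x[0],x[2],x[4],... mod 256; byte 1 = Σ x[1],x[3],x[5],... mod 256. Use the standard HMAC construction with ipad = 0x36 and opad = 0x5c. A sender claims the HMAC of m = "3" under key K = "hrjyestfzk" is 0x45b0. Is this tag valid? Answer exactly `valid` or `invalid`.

Key "hrjyestfzk" = 68 72 6a 79 65 73 74 66 7a 6b is 10 bytes > B = 7, so hash it first: H(key) = 25 2f, then zero-pad to 7 bytes: K' = 25 2f 00 00 00 00 00.
K' ⊕ ipad = 13 19 36 36 36 36 36; K' ⊕ opad = 79 73 5c 5c 5c 5c 5c.
Inner hash: even-index sum = 181 mod 256 = 181; odd-index sum = 184 mod 256 = 184 → b5 b8.
Outer hash (recomputed tag): even-index sum = 581 mod 256 = 69; odd-index sum = 480 mod 256 = 224 → 45 e0.
Recomputed tag = 45e0; claimed = 45b0 → mismatch.

invalid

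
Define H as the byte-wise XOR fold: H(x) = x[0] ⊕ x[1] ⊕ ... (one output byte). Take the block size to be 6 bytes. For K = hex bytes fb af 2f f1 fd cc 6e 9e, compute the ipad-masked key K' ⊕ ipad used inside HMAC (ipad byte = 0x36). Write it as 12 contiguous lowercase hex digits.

Key hex bytes fb af 2f f1 fd cc 6e 9e is 8 bytes > B = 6, so hash it first: H(key) = 4b, then zero-pad to 6 bytes: K' = 4b 00 00 00 00 00.
XOR each byte with 0x36: 4b⊕36=7d, 00⊕36=36, 00⊕36=36, 00⊕36=36, 00⊕36=36, 00⊕36=36.

7d3636363636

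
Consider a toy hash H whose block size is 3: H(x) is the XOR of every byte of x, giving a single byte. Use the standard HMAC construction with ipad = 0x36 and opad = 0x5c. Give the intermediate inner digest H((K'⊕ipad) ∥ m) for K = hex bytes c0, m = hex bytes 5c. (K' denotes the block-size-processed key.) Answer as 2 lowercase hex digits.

Key hex bytes c0 is 1 byte ≤ B = 3; zero-pad to 3 bytes: K' = c0 00 00.
K' ⊕ ipad = f6 36 36.
Inner input = f6 36 36 ∥ 5c.
Inner hash: XOR f6⊕36⊕36⊕5c = aa.

aa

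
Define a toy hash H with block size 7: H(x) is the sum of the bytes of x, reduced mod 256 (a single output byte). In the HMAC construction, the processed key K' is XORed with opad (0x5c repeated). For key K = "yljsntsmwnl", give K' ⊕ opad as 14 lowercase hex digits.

Key "yljsntsmwnl" = 79 6c 6a 73 6e 74 73 6d 77 6e 6c is 11 bytes > B = 7, so hash it first: H(key) = d5, then zero-pad to 7 bytes: K' = d5 00 00 00 00 00 00.
XOR each byte with 0x5c: d5⊕5c=89, 00⊕5c=5c, 00⊕5c=5c, 00⊕5c=5c, 00⊕5c=5c, 00⊕5c=5c, 00⊕5c=5c.

895c5c5c5c5c5c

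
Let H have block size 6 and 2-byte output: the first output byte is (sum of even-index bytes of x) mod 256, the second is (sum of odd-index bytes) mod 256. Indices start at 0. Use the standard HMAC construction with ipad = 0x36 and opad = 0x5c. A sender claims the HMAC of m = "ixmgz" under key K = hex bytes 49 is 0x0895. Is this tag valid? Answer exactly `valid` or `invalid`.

Key hex bytes 49 is 1 byte ≤ B = 6; zero-pad to 6 bytes: K' = 49 00 00 00 00 00.
K' ⊕ ipad = 7f 36 36 36 36 36; K' ⊕ opad = 15 5c 5c 5c 5c 5c.
Inner hash: even-index sum = 571 mod 256 = 59; odd-index sum = 385 mod 256 = 129 → 3b 81.
Outer hash (recomputed tag): even-index sum = 264 mod 256 = 8; odd-index sum = 405 mod 256 = 149 → 08 95.
Recomputed tag = 0895; claimed = 0895 → match.

valid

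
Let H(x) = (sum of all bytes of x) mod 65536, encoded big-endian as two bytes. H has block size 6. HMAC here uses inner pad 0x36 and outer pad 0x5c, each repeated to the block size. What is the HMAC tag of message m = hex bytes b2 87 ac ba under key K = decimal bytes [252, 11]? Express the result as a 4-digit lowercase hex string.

Key decimal bytes [252, 11] = fc 0b is 2 bytes ≤ B = 6; zero-pad to 6 bytes: K' = fc 0b 00 00 00 00.
K' ⊕ ipad = ca 3d 36 36 36 36.  K' ⊕ opad = a0 57 5c 5c 5c 5c.
Inner input = (K'⊕ipad) ∥ m = ca 3d 36 36 36 36 ∥ b2 87 ac ba.
Inner hash: sum = 202+61+54+54+54+54+178+135+172+186 = 1150 → 04 7e.
Outer input = (K'⊕opad) ∥ inner = a0 57 5c 5c 5c 5c ∥ 04 7e.
Outer hash (tag): sum = 160+87+92+92+92+92+4+126 = 745 → 02 e9.

02e9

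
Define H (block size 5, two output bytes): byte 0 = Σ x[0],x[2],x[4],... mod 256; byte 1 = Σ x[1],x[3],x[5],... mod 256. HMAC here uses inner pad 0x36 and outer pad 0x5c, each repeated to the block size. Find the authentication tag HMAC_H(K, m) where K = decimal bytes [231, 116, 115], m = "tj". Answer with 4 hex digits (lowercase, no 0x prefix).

Key decimal bytes [231, 116, 115] = e7 74 73 is 3 bytes ≤ B = 5; zero-pad to 5 bytes: K' = e7 74 73 00 00.
K' ⊕ ipad = d1 42 45 36 36.  K' ⊕ opad = bb 28 2f 5c 5c.
Inner input = (K'⊕ipad) ∥ m = d1 42 45 36 36 ∥ 74 6a.
Inner hash: even-index sum = 438 mod 256 = 182; odd-index sum = 236 mod 256 = 236 → b6 ec.
Outer input = (K'⊕opad) ∥ inner = bb 28 2f 5c 5c ∥ b6 ec.
Outer hash (tag): even-index sum = 562 mod 256 = 50; odd-index sum = 314 mod 256 = 58 → 32 3a.

323a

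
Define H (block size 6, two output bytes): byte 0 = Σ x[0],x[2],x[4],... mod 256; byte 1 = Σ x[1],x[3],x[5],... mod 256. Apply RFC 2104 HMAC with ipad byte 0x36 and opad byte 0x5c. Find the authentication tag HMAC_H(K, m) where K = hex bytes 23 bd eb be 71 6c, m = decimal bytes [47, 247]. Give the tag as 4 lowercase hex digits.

Key hex bytes 23 bd eb be 71 6c is exactly B = 6 bytes: K' = 23 bd eb be 71 6c.
K' ⊕ ipad = 15 8b dd 88 47 5a.  K' ⊕ opad = 7f e1 b7 e2 2d 30.
Inner input = (K'⊕ipad) ∥ m = 15 8b dd 88 47 5a ∥ 2f f7.
Inner hash: even-index sum = 360 mod 256 = 104; odd-index sum = 612 mod 256 = 100 → 68 64.
Outer input = (K'⊕opad) ∥ inner = 7f e1 b7 e2 2d 30 ∥ 68 64.
Outer hash (tag): even-index sum = 459 mod 256 = 203; odd-index sum = 599 mod 256 = 87 → cb 57.

cb57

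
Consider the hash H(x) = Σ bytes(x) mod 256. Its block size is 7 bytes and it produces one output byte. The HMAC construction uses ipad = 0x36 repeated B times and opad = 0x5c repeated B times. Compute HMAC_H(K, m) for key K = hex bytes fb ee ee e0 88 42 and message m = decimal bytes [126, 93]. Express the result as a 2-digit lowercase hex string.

Key hex bytes fb ee ee e0 88 42 is 6 bytes ≤ B = 7; zero-pad to 7 bytes: K' = fb ee ee e0 88 42 00.
K' ⊕ ipad = cd d8 d8 d6 be 74 36.  K' ⊕ opad = a7 b2 b2 bc d4 1e 5c.
Inner input = (K'⊕ipad) ∥ m = cd d8 d8 d6 be 74 36 ∥ 7e 5d.
Inner hash: sum = 205+216+216+214+190+116+54+126+93 = 1430; mod 256 = 150 → 96.
Outer input = (K'⊕opad) ∥ inner = a7 b2 b2 bc d4 1e 5c ∥ 96.
Outer hash (tag): sum = 167+178+178+188+212+30+92+150 = 1195; mod 256 = 171 → ab.

ab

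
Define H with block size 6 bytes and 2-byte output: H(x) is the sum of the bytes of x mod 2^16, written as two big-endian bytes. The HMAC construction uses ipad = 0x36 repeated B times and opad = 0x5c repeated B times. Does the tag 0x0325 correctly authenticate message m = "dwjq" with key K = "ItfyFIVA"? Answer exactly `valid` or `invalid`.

valid

Key "ItfyFIVA" = 49 74 66 79 46 49 56 41 is 8 bytes > B = 6, so hash it first: H(key) = 02 c2, then zero-pad to 6 bytes: K' = 02 c2 00 00 00 00.
K' ⊕ ipad = 34 f4 36 36 36 36; K' ⊕ opad = 5e 9e 5c 5c 5c 5c.
Inner hash: sum = 52+244+54+54+54+54+100+119+106+113 = 950 → 03 b6.
Outer hash (recomputed tag): sum = 94+158+92+92+92+92+3+182 = 805 → 03 25.
Recomputed tag = 0325; claimed = 0325 → match.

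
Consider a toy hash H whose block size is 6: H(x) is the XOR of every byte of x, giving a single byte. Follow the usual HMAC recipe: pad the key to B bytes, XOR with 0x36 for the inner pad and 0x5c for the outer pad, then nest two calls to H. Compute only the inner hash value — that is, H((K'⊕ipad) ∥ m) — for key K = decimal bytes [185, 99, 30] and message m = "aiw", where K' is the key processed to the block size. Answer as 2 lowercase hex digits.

bb

Key decimal bytes [185, 99, 30] = b9 63 1e is 3 bytes ≤ B = 6; zero-pad to 6 bytes: K' = b9 63 1e 00 00 00.
K' ⊕ ipad = 8f 55 28 36 36 36.
Inner input = 8f 55 28 36 36 36 ∥ 61 69 77.
Inner hash: XOR 8f⊕55⊕28⊕36⊕36⊕36⊕61⊕69⊕77 = bb.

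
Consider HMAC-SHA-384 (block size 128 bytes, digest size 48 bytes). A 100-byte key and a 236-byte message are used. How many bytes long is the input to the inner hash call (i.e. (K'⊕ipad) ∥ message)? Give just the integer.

364

Key is 100 ≤ 128 bytes, zero-padded: |K'| = 128.
Inner input = (K'⊕ipad) ∥ m → 128 + 236 = 364 bytes.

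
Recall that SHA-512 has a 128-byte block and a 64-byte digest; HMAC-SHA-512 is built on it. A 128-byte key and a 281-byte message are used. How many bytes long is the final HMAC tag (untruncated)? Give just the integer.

The tag is one SHA-512 digest: 64 bytes.

64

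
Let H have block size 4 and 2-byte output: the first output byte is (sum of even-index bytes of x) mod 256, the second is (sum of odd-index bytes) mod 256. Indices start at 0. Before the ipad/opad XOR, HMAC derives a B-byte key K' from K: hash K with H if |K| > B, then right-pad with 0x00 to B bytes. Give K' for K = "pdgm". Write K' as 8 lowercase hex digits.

Key "pdgm" = 70 64 67 6d is exactly B = 4 bytes: K' = 70 64 67 6d.

7064676d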